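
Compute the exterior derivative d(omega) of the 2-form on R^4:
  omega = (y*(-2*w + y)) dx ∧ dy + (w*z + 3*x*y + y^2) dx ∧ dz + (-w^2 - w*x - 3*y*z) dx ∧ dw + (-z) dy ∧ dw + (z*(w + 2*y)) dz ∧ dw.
d(omega) = (-2*y + 3*z) dx ∧ dy ∧ dw + (-3*x - 2*y) dx ∧ dy ∧ dz + (3*y + z) dx ∧ dz ∧ dw + (2*z + 1) dy ∧ dz ∧ dw

For a 2-form omega = sum_{i<j} g_{ij} dx_i ∧ dx_j, the exterior derivative is
  d(omega) = sum_{i<j} d(g_{ij}) ∧ dx_i ∧ dx_j = sum_{i<j, k} (∂g_{ij}/∂x_k) dx_k ∧ dx_i ∧ dx_j.
Expand each term, using dx_k ∧ dx_i ∧ dx_j = sgn(permutation) dx_{(a)} ∧ dx_{(b)} ∧ dx_{(c)} with (a < b < c) sorted:
  d(y*(-2*w + y)) includes (∂/∂w)(y*(-2*w + y)) dw = (-2*y) dw, which multiplied by dx ∧ dy gives (-2*y) dx ∧ dy ∧ dw
  d(w*z + 3*x*y + y^2) includes (∂/∂y)(w*z + 3*x*y + y^2) dy = (3*x + 2*y) dy, which multiplied by dx ∧ dz gives (-3*x - 2*y) dx ∧ dy ∧ dz
  d(w*z + 3*x*y + y^2) includes (∂/∂w)(w*z + 3*x*y + y^2) dw = (z) dw, which multiplied by dx ∧ dz gives (z) dx ∧ dz ∧ dw
  d(-w^2 - w*x - 3*y*z) includes (∂/∂y)(-w^2 - w*x - 3*y*z) dy = (-3*z) dy, which multiplied by dx ∧ dw gives (3*z) dx ∧ dy ∧ dw
  d(-w^2 - w*x - 3*y*z) includes (∂/∂z)(-w^2 - w*x - 3*y*z) dz = (-3*y) dz, which multiplied by dx ∧ dw gives (3*y) dx ∧ dz ∧ dw
  d(-z) includes (∂/∂z)(-z) dz = (-1) dz, which multiplied by dy ∧ dw gives (1) dy ∧ dz ∧ dw
  d(z*(w + 2*y)) includes (∂/∂y)(z*(w + 2*y)) dy = (2*z) dy, which multiplied by dz ∧ dw gives (2*z) dy ∧ dz ∧ dw
Collecting like 3-forms: d(omega) = (-2*y + 3*z) dx ∧ dy ∧ dw + (-3*x - 2*y) dx ∧ dy ∧ dz + (3*y + z) dx ∧ dz ∧ dw + (2*z + 1) dy ∧ dz ∧ dw.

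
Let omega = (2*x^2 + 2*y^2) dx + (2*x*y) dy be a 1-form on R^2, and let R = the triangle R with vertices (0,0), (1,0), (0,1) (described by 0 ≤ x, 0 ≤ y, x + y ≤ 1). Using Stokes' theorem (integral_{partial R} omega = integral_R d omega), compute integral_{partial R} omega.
integral_(partial R) omega = -1/3

Stokes: integral_partial_R omega = integral_R d omega with d omega = (∂Q/∂x - ∂P/∂y) dx ∧ dy.
  ∂Q/∂x = 2*y
  ∂P/∂y = 4*y
  integrand = ∂Q/∂x - ∂P/∂y = -2*y.
Integrating over R: integral_0^1 integral_0^{1-x} (-2*y) dy dx = -1/3.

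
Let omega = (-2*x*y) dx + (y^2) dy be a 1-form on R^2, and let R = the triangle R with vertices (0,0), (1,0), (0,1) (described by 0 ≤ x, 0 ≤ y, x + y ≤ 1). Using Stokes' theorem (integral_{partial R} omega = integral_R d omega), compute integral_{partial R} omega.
integral_(partial R) omega = 1/3

Stokes: integral_partial_R omega = integral_R d omega with d omega = (∂Q/∂x - ∂P/∂y) dx ∧ dy.
  ∂Q/∂x = 0
  ∂P/∂y = -2*x
  integrand = ∂Q/∂x - ∂P/∂y = 2*x.
Integrating over R: integral_0^1 integral_0^{1-x} (2*x) dy dx = 1/3.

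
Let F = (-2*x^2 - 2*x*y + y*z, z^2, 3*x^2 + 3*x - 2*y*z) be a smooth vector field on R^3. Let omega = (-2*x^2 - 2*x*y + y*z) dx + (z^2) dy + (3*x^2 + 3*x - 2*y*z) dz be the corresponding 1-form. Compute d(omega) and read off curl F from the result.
d(omega) = (-4*z) dy ∧ dz + (-6*x + y - 3) dz ∧ dx + (2*x - z) dx ∧ dy; curl F = (-4*z, -6*x + y - 3, 2*x - z)

d omega = sum_{i<j} (∂f_j/∂x_i - ∂f_i/∂x_j) dx_i ∧ dx_j. Under the identification (dy ∧ dz, dz ∧ dx, dx ∧ dy) ↔ (e_x, e_y, e_z), the coefficients are exactly the components of curl F. Compute:
  ∂R/∂y - ∂Q/∂z = (-2*z) - (2*z) = -4*z
  ∂P/∂z - ∂R/∂x = (y) - (6*x + 3) = -6*x + y - 3
  ∂Q/∂x - ∂P/∂y = (0) - (-2*x + z) = 2*x - z.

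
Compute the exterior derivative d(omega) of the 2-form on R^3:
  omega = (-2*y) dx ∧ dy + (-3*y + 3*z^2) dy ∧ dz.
d(omega) = 0

For a 2-form omega = sum_{i<j} g_{ij} dx_i ∧ dx_j, the exterior derivative is
  d(omega) = sum_{i<j} d(g_{ij}) ∧ dx_i ∧ dx_j = sum_{i<j, k} (∂g_{ij}/∂x_k) dx_k ∧ dx_i ∧ dx_j.
Expand each term, using dx_k ∧ dx_i ∧ dx_j = sgn(permutation) dx_{(a)} ∧ dx_{(b)} ∧ dx_{(c)} with (a < b < c) sorted:

Collecting like 3-forms: d(omega) = 0.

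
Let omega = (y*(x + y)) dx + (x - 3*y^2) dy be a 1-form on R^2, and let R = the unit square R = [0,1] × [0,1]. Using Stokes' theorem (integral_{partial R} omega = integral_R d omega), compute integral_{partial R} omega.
integral_(partial R) omega = -1/2

Stokes: integral_partial_R omega = integral_R d omega with d omega = (∂Q/∂x - ∂P/∂y) dx ∧ dy.
  ∂Q/∂x = 1
  ∂P/∂y = x + 2*y
  integrand = ∂Q/∂x - ∂P/∂y = -x - 2*y + 1.
Integrating over R: integral_0^1 integral_0^1 (-x - 2*y + 1) dx dy = -1/2.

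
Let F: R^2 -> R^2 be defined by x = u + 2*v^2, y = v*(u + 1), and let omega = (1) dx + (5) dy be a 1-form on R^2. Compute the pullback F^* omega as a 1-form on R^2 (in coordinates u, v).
F^* omega = (5*v + 1) du + (5*u + 4*v + 5) dv

Using F^*(f dg) = (f ∘ F) d(g ∘ F), substitute each coordinate x_i by F_i(u, v) in f_i, and replace dx_i by d F_i = (∂F_i/∂u) du + (∂F_i/∂v) dv.
  For the x component: f_1(F) = 1; d F_1 = (1) du + (4*v) dv
  For the y component: f_2(F) = 5; d F_2 = (v) du + (u + 1) dv
Combining and collecting du, dv coefficients:
  coeff of du: 5*v + 1
  coeff of dv: 5*u + 4*v + 5
F^* omega = (5*v + 1) du + (5*u + 4*v + 5) dv.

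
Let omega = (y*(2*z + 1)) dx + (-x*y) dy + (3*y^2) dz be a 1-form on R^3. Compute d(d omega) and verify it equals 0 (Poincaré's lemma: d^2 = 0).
d(d omega) = 0

Step 1: d omega = sum_{i<j} (∂f_j/∂x_i - ∂f_i/∂x_j) dx_i ∧ dx_j:
  coeff of dx ∧ dy: -y - 2*z - 1
  coeff of dx ∧ dz: -2*y
  coeff of dy ∧ dz: 6*y
Step 2: Apply d again to each 2-form coefficient. The only possible 3-form in R^3 is dx ∧ dy ∧ dz, with coefficient
  ∂(coeff of dy∧dz)/∂x - ∂(coeff of dx∧dz)/∂y + ∂(coeff of dx∧dy)/∂z
  = ∂/∂x (6*y) - ∂/∂y (-2*y) + ∂/∂z (-y - 2*z - 1).
Each of these terms simplifies to sums of mixed partials that cancel in pairs. The result is 0 (by equality of mixed partials for smooth functions — Schwarz / Clairaut).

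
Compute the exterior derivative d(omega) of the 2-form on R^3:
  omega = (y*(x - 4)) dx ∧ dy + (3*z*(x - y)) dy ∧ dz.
d(omega) = (3*z) dx ∧ dy ∧ dz

For a 2-form omega = sum_{i<j} g_{ij} dx_i ∧ dx_j, the exterior derivative is
  d(omega) = sum_{i<j} d(g_{ij}) ∧ dx_i ∧ dx_j = sum_{i<j, k} (∂g_{ij}/∂x_k) dx_k ∧ dx_i ∧ dx_j.
Expand each term, using dx_k ∧ dx_i ∧ dx_j = sgn(permutation) dx_{(a)} ∧ dx_{(b)} ∧ dx_{(c)} with (a < b < c) sorted:
  d(3*z*(x - y)) includes (∂/∂x)(3*z*(x - y)) dx = (3*z) dx, which multiplied by dy ∧ dz gives (3*z) dx ∧ dy ∧ dz
Collecting like 3-forms: d(omega) = (3*z) dx ∧ dy ∧ dz.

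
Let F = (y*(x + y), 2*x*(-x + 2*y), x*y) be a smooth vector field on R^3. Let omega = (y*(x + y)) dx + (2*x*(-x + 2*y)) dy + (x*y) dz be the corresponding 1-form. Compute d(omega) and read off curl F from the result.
d(omega) = (x) dy ∧ dz + (-y) dz ∧ dx + (-5*x + 2*y) dx ∧ dy; curl F = (x, -y, -5*x + 2*y)

d omega = sum_{i<j} (∂f_j/∂x_i - ∂f_i/∂x_j) dx_i ∧ dx_j. Under the identification (dy ∧ dz, dz ∧ dx, dx ∧ dy) ↔ (e_x, e_y, e_z), the coefficients are exactly the components of curl F. Compute:
  ∂R/∂y - ∂Q/∂z = (x) - (0) = x
  ∂P/∂z - ∂R/∂x = (0) - (y) = -y
  ∂Q/∂x - ∂P/∂y = (-4*x + 4*y) - (x + 2*y) = -5*x + 2*y.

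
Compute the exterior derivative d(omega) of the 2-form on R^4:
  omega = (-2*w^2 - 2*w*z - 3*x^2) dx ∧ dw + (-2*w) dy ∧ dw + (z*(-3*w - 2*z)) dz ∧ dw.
d(omega) = (2*w) dx ∧ dz ∧ dw

For a 2-form omega = sum_{i<j} g_{ij} dx_i ∧ dx_j, the exterior derivative is
  d(omega) = sum_{i<j} d(g_{ij}) ∧ dx_i ∧ dx_j = sum_{i<j, k} (∂g_{ij}/∂x_k) dx_k ∧ dx_i ∧ dx_j.
Expand each term, using dx_k ∧ dx_i ∧ dx_j = sgn(permutation) dx_{(a)} ∧ dx_{(b)} ∧ dx_{(c)} with (a < b < c) sorted:
  d(-2*w^2 - 2*w*z - 3*x^2) includes (∂/∂z)(-2*w^2 - 2*w*z - 3*x^2) dz = (-2*w) dz, which multiplied by dx ∧ dw gives (2*w) dx ∧ dz ∧ dw
Collecting like 3-forms: d(omega) = (2*w) dx ∧ dz ∧ dw.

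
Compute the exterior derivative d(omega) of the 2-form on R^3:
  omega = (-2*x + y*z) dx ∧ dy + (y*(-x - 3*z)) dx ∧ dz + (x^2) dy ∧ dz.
d(omega) = (3*x + y + 3*z) dx ∧ dy ∧ dz

For a 2-form omega = sum_{i<j} g_{ij} dx_i ∧ dx_j, the exterior derivative is
  d(omega) = sum_{i<j} d(g_{ij}) ∧ dx_i ∧ dx_j = sum_{i<j, k} (∂g_{ij}/∂x_k) dx_k ∧ dx_i ∧ dx_j.
Expand each term, using dx_k ∧ dx_i ∧ dx_j = sgn(permutation) dx_{(a)} ∧ dx_{(b)} ∧ dx_{(c)} with (a < b < c) sorted:
  d(-2*x + y*z) includes (∂/∂z)(-2*x + y*z) dz = (y) dz, which multiplied by dx ∧ dy gives (y) dx ∧ dy ∧ dz
  d(y*(-x - 3*z)) includes (∂/∂y)(y*(-x - 3*z)) dy = (-x - 3*z) dy, which multiplied by dx ∧ dz gives (x + 3*z) dx ∧ dy ∧ dz
  d(x^2) includes (∂/∂x)(x^2) dx = (2*x) dx, which multiplied by dy ∧ dz gives (2*x) dx ∧ dy ∧ dz
Collecting like 3-forms: d(omega) = (3*x + y + 3*z) dx ∧ dy ∧ dz.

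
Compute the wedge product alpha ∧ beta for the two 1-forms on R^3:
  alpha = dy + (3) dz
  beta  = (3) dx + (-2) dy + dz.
alpha ∧ beta = (-3) dx ∧ dy + (7) dy ∧ dz + (-9) dx ∧ dz

Distribute the wedge, using dx_i ∧ dx_j = -dx_j ∧ dx_i and dx_i ∧ dx_i = 0. For each pair (i, j) with i < j, the coefficient of dx_i ∧ dx_j in alpha ∧ beta is (alpha_i * beta_j - alpha_j * beta_i). Collecting: alpha ∧ beta = (-3) dx ∧ dy + (7) dy ∧ dz + (-9) dx ∧ dz.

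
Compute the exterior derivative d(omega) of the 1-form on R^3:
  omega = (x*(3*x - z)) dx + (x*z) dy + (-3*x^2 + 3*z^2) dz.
d(omega) = (z) dx ∧ dy + (-5*x) dx ∧ dz + (-x) dy ∧ dz

For a 1-form omega = sum_i f_i dx_i, the exterior derivative is
  d(omega) = sum_{i < j} (∂f_j/∂x_i - ∂f_i/∂x_j) dx_i ∧ dx_j.
  coefficient of dx ∧ dy: ∂f_2/∂x - ∂f_1/∂y = ∂(x*z)/∂x - ∂(x*(3*x - z))/∂y = z
  coefficient of dx ∧ dz: ∂f_3/∂x - ∂f_1/∂z = ∂(-3*x^2 + 3*z^2)/∂x - ∂(x*(3*x - z))/∂z = -5*x
  coefficient of dy ∧ dz: ∂f_3/∂y - ∂f_2/∂z = ∂(-3*x^2 + 3*z^2)/∂y - ∂(x*z)/∂z = -x
Assembling: d(omega) = (z) dx ∧ dy + (-5*x) dx ∧ dz + (-x) dy ∧ dz.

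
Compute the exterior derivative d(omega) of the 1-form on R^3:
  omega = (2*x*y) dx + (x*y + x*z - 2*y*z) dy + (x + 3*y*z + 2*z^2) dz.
d(omega) = (-2*x + y + z) dx ∧ dy + (1) dx ∧ dz + (-x + 2*y + 3*z) dy ∧ dz

For a 1-form omega = sum_i f_i dx_i, the exterior derivative is
  d(omega) = sum_{i < j} (∂f_j/∂x_i - ∂f_i/∂x_j) dx_i ∧ dx_j.
  coefficient of dx ∧ dy: ∂f_2/∂x - ∂f_1/∂y = ∂(x*y + x*z - 2*y*z)/∂x - ∂(2*x*y)/∂y = -2*x + y + z
  coefficient of dx ∧ dz: ∂f_3/∂x - ∂f_1/∂z = ∂(x + 3*y*z + 2*z^2)/∂x - ∂(2*x*y)/∂z = 1
  coefficient of dy ∧ dz: ∂f_3/∂y - ∂f_2/∂z = ∂(x + 3*y*z + 2*z^2)/∂y - ∂(x*y + x*z - 2*y*z)/∂z = -x + 2*y + 3*z
Assembling: d(omega) = (-2*x + y + z) dx ∧ dy + (1) dx ∧ dz + (-x + 2*y + 3*z) dy ∧ dz.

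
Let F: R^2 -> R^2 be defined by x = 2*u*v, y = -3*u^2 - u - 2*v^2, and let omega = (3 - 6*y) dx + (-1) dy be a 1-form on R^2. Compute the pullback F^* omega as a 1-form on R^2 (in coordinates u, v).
F^* omega = (36*u^2*v + 12*u*v + 6*u + 24*v^3 + 6*v + 1) du + (36*u^3 + 12*u^2 + 24*u*v^2 + 6*u + 4*v) dv

Using F^*(f dg) = (f ∘ F) d(g ∘ F), substitute each coordinate x_i by F_i(u, v) in f_i, and replace dx_i by d F_i = (∂F_i/∂u) du + (∂F_i/∂v) dv.
  For the x component: f_1(F) = 18*u^2 + 6*u + 12*v^2 + 3; d F_1 = (2*v) du + (2*u) dv
  For the y component: f_2(F) = -1; d F_2 = (-6*u - 1) du + (-4*v) dv
Combining and collecting du, dv coefficients:
  coeff of du: 36*u^2*v + 12*u*v + 6*u + 24*v^3 + 6*v + 1
  coeff of dv: 36*u^3 + 12*u^2 + 24*u*v^2 + 6*u + 4*v
F^* omega = (36*u^2*v + 12*u*v + 6*u + 24*v^3 + 6*v + 1) du + (36*u^3 + 12*u^2 + 24*u*v^2 + 6*u + 4*v) dv.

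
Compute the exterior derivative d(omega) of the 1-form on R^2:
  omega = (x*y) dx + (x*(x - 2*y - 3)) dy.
d(omega) = (x - 2*y - 3) dx ∧ dy

For a 1-form omega = sum_i f_i dx_i, the exterior derivative is
  d(omega) = sum_{i < j} (∂f_j/∂x_i - ∂f_i/∂x_j) dx_i ∧ dx_j.
  coefficient of dx ∧ dy: ∂f_2/∂x - ∂f_1/∂y = ∂(x*(x - 2*y - 3))/∂x - ∂(x*y)/∂y = x - 2*y - 3
Assembling: d(omega) = (x - 2*y - 3) dx ∧ dy.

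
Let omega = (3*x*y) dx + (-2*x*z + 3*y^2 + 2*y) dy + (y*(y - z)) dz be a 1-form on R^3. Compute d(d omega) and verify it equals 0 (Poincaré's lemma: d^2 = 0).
d(d omega) = 0

Step 1: d omega = sum_{i<j} (∂f_j/∂x_i - ∂f_i/∂x_j) dx_i ∧ dx_j:
  coeff of dx ∧ dy: -3*x - 2*z
  coeff of dx ∧ dz: 0
  coeff of dy ∧ dz: 2*x + 2*y - z
Step 2: Apply d again to each 2-form coefficient. The only possible 3-form in R^3 is dx ∧ dy ∧ dz, with coefficient
  ∂(coeff of dy∧dz)/∂x - ∂(coeff of dx∧dz)/∂y + ∂(coeff of dx∧dy)/∂z
  = ∂/∂x (2*x + 2*y - z) - ∂/∂y (0) + ∂/∂z (-3*x - 2*z).
Each of these terms simplifies to sums of mixed partials that cancel in pairs. The result is 0 (by equality of mixed partials for smooth functions — Schwarz / Clairaut).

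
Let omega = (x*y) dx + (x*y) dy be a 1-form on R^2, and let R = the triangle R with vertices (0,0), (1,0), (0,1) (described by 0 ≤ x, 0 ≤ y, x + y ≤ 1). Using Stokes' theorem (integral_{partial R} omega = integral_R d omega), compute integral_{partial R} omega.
integral_(partial R) omega = 0

Stokes: integral_partial_R omega = integral_R d omega with d omega = (∂Q/∂x - ∂P/∂y) dx ∧ dy.
  ∂Q/∂x = y
  ∂P/∂y = x
  integrand = ∂Q/∂x - ∂P/∂y = -x + y.
Integrating over R: integral_0^1 integral_0^{1-x} (-x + y) dy dx = 0.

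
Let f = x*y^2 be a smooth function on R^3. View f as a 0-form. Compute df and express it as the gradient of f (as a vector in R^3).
df = (y^2) dx + (2*x*y) dy + (0) dz; grad f = (y^2, 2*x*y, 0)

For a 0-form f, d f = (∂f/∂x) dx + (∂f/∂y) dy + (∂f/∂z) dz. The components of the vector representation are exactly the entries of grad f in Cartesian coordinates:
  ∂f/∂x = y^2
  ∂f/∂y = 2*x*y
  ∂f/∂z = 0.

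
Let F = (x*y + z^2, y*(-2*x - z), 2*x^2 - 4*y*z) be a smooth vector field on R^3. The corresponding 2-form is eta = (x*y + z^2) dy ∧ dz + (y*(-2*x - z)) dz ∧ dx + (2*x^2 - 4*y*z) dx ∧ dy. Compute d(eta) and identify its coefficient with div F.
d(eta) = (-2*x - 3*y - z) dx ∧ dy ∧ dz; div F = -2*x - 3*y - z

For a 2-form in R^3 of the form above, applying d gives a 3-form with coefficient ∂P/∂x + ∂Q/∂y + ∂R/∂z:
  ∂P/∂x = y
  ∂Q/∂y = -2*x - z
  ∂R/∂z = -4*y
Sum = -2*x - 3*y - z, which is exactly div F.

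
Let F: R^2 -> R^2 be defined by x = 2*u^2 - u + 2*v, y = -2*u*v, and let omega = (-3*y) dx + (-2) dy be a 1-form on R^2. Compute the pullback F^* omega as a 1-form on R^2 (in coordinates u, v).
F^* omega = (2*v*(12*u^2 - 3*u + 2)) du + (4*u*(3*v + 1)) dv

Using F^*(f dg) = (f ∘ F) d(g ∘ F), substitute each coordinate x_i by F_i(u, v) in f_i, and replace dx_i by d F_i = (∂F_i/∂u) du + (∂F_i/∂v) dv.
  For the x component: f_1(F) = 6*u*v; d F_1 = (4*u - 1) du + (2) dv
  For the y component: f_2(F) = -2; d F_2 = (-2*v) du + (-2*u) dv
Combining and collecting du, dv coefficients:
  coeff of du: 2*v*(12*u^2 - 3*u + 2)
  coeff of dv: 4*u*(3*v + 1)
F^* omega = (2*v*(12*u^2 - 3*u + 2)) du + (4*u*(3*v + 1)) dv.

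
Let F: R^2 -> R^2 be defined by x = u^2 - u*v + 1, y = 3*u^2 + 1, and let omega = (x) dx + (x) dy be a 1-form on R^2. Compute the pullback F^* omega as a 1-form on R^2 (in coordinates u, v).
F^* omega = (8*u^3 - 9*u^2*v + u*v^2 + 8*u - v) du + (u*(-u^2 + u*v - 1)) dv

Using F^*(f dg) = (f ∘ F) d(g ∘ F), substitute each coordinate x_i by F_i(u, v) in f_i, and replace dx_i by d F_i = (∂F_i/∂u) du + (∂F_i/∂v) dv.
  For the x component: f_1(F) = u^2 - u*v + 1; d F_1 = (2*u - v) du + (-u) dv
  For the y component: f_2(F) = u^2 - u*v + 1; d F_2 = (6*u) du + (0) dv
Combining and collecting du, dv coefficients:
  coeff of du: 8*u^3 - 9*u^2*v + u*v^2 + 8*u - v
  coeff of dv: u*(-u^2 + u*v - 1)
F^* omega = (8*u^3 - 9*u^2*v + u*v^2 + 8*u - v) du + (u*(-u^2 + u*v - 1)) dv.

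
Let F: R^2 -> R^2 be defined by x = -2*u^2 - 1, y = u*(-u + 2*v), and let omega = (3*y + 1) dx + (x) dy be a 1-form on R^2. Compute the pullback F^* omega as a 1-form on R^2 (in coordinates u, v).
F^* omega = (16*u^3 - 28*u^2*v - 2*u - 2*v) du + (-4*u^3 - 2*u) dv

Using F^*(f dg) = (f ∘ F) d(g ∘ F), substitute each coordinate x_i by F_i(u, v) in f_i, and replace dx_i by d F_i = (∂F_i/∂u) du + (∂F_i/∂v) dv.
  For the x component: f_1(F) = -3*u^2 + 6*u*v + 1; d F_1 = (-4*u) du + (0) dv
  For the y component: f_2(F) = -2*u^2 - 1; d F_2 = (-2*u + 2*v) du + (2*u) dv
Combining and collecting du, dv coefficients:
  coeff of du: 16*u^3 - 28*u^2*v - 2*u - 2*v
  coeff of dv: -4*u^3 - 2*u
F^* omega = (16*u^3 - 28*u^2*v - 2*u - 2*v) du + (-4*u^3 - 2*u) dv.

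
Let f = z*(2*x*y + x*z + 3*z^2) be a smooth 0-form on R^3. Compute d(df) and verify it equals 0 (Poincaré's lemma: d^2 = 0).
d(df) = 0

Step 1: df = sum_i (∂f/∂x_i) dx_i = (z*(2*y + z)) dx + (2*x*z) dy + (2*x*y + 2*x*z + 9*z^2) dz.
Step 2: Apply d again. Using the 1-form formula, the coefficient of dx ∧ dy in d(df) is ∂^2 f/∂x ∂y - ∂^2 f/∂y ∂x = (2*z) - (2*z) = 0 (equality of mixed partials for smooth f).
Similarly for dx ∧ dz and dy ∧ dz — all coefficients vanish. So d(df) = 0.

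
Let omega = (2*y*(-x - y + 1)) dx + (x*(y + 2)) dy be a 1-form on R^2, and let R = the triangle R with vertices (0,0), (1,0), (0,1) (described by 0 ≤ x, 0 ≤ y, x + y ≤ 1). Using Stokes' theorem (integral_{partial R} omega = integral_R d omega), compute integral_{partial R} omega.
integral_(partial R) omega = 7/6

Stokes: integral_partial_R omega = integral_R d omega with d omega = (∂Q/∂x - ∂P/∂y) dx ∧ dy.
  ∂Q/∂x = y + 2
  ∂P/∂y = -2*x - 4*y + 2
  integrand = ∂Q/∂x - ∂P/∂y = 2*x + 5*y.
Integrating over R: integral_0^1 integral_0^{1-x} (2*x + 5*y) dy dx = 7/6.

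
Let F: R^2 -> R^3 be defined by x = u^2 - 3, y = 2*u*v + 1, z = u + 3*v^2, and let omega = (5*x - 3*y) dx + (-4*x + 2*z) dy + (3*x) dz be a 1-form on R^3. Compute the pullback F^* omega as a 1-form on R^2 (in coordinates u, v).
F^* omega = (10*u^3 - 20*u^2*v + 3*u^2 + 4*u*v - 36*u + 12*v^3 + 24*v - 9) du + (-8*u^3 + 18*u^2*v + 4*u^2 + 12*u*v^2 + 24*u - 54*v) dv

Using F^*(f dg) = (f ∘ F) d(g ∘ F), substitute each coordinate x_i by F_i(u, v) in f_i, and replace dx_i by d F_i = (∂F_i/∂u) du + (∂F_i/∂v) dv.
  For the x component: f_1(F) = 5*u^2 - 6*u*v - 18; d F_1 = (2*u) du + (0) dv
  For the y component: f_2(F) = -4*u^2 + 2*u + 6*v^2 + 12; d F_2 = (2*v) du + (2*u) dv
  For the z component: f_3(F) = 3*u^2 - 9; d F_3 = (1) du + (6*v) dv
Combining and collecting du, dv coefficients:
  coeff of du: 10*u^3 - 20*u^2*v + 3*u^2 + 4*u*v - 36*u + 12*v^3 + 24*v - 9
  coeff of dv: -8*u^3 + 18*u^2*v + 4*u^2 + 12*u*v^2 + 24*u - 54*v
F^* omega = (10*u^3 - 20*u^2*v + 3*u^2 + 4*u*v - 36*u + 12*v^3 + 24*v - 9) du + (-8*u^3 + 18*u^2*v + 4*u^2 + 12*u*v^2 + 24*u - 54*v) dv.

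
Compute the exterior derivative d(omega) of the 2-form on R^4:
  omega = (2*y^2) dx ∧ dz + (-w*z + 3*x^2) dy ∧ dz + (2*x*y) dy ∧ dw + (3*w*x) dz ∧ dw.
d(omega) = (6*x - 4*y) dx ∧ dy ∧ dz + (-z) dy ∧ dz ∧ dw + (2*y) dx ∧ dy ∧ dw + (3*w) dx ∧ dz ∧ dw

For a 2-form omega = sum_{i<j} g_{ij} dx_i ∧ dx_j, the exterior derivative is
  d(omega) = sum_{i<j} d(g_{ij}) ∧ dx_i ∧ dx_j = sum_{i<j, k} (∂g_{ij}/∂x_k) dx_k ∧ dx_i ∧ dx_j.
Expand each term, using dx_k ∧ dx_i ∧ dx_j = sgn(permutation) dx_{(a)} ∧ dx_{(b)} ∧ dx_{(c)} with (a < b < c) sorted:
  d(2*y^2) includes (∂/∂y)(2*y^2) dy = (4*y) dy, which multiplied by dx ∧ dz gives (-4*y) dx ∧ dy ∧ dz
  d(-w*z + 3*x^2) includes (∂/∂x)(-w*z + 3*x^2) dx = (6*x) dx, which multiplied by dy ∧ dz gives (6*x) dx ∧ dy ∧ dz
  d(-w*z + 3*x^2) includes (∂/∂w)(-w*z + 3*x^2) dw = (-z) dw, which multiplied by dy ∧ dz gives (-z) dy ∧ dz ∧ dw
  d(2*x*y) includes (∂/∂x)(2*x*y) dx = (2*y) dx, which multiplied by dy ∧ dw gives (2*y) dx ∧ dy ∧ dw
  d(3*w*x) includes (∂/∂x)(3*w*x) dx = (3*w) dx, which multiplied by dz ∧ dw gives (3*w) dx ∧ dz ∧ dw
Collecting like 3-forms: d(omega) = (6*x - 4*y) dx ∧ dy ∧ dz + (-z) dy ∧ dz ∧ dw + (2*y) dx ∧ dy ∧ dw + (3*w) dx ∧ dz ∧ dw.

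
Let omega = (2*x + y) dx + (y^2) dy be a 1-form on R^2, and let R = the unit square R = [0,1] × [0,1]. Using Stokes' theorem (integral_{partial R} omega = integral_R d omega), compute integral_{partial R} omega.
integral_(partial R) omega = -1

Stokes: integral_partial_R omega = integral_R d omega with d omega = (∂Q/∂x - ∂P/∂y) dx ∧ dy.
  ∂Q/∂x = 0
  ∂P/∂y = 1
  integrand = ∂Q/∂x - ∂P/∂y = -1.
Integrating over R: integral_0^1 integral_0^1 (-1) dx dy = -1.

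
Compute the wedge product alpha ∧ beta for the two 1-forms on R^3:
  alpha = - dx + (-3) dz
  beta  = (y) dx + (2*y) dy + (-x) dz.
alpha ∧ beta = (-2*y) dx ∧ dy + (x + 3*y) dx ∧ dz + (6*y) dy ∧ dz

Distribute the wedge, using dx_i ∧ dx_j = -dx_j ∧ dx_i and dx_i ∧ dx_i = 0. For each pair (i, j) with i < j, the coefficient of dx_i ∧ dx_j in alpha ∧ beta is (alpha_i * beta_j - alpha_j * beta_i). Collecting: alpha ∧ beta = (-2*y) dx ∧ dy + (x + 3*y) dx ∧ dz + (6*y) dy ∧ dz.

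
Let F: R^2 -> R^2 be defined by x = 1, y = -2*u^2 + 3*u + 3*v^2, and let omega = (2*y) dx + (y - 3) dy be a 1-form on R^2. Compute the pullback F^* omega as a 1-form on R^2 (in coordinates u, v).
F^* omega = (8*u^3 - 18*u^2 - 12*u*v^2 + 21*u + 9*v^2 - 9) du + (6*v*(-2*u^2 + 3*u + 3*v^2 - 3)) dv

Using F^*(f dg) = (f ∘ F) d(g ∘ F), substitute each coordinate x_i by F_i(u, v) in f_i, and replace dx_i by d F_i = (∂F_i/∂u) du + (∂F_i/∂v) dv.
  For the x component: f_1(F) = -4*u^2 + 6*u + 6*v^2; d F_1 = (0) du + (0) dv
  For the y component: f_2(F) = -2*u^2 + 3*u + 3*v^2 - 3; d F_2 = (3 - 4*u) du + (6*v) dv
Combining and collecting du, dv coefficients:
  coeff of du: 8*u^3 - 18*u^2 - 12*u*v^2 + 21*u + 9*v^2 - 9
  coeff of dv: 6*v*(-2*u^2 + 3*u + 3*v^2 - 3)
F^* omega = (8*u^3 - 18*u^2 - 12*u*v^2 + 21*u + 9*v^2 - 9) du + (6*v*(-2*u^2 + 3*u + 3*v^2 - 3)) dv.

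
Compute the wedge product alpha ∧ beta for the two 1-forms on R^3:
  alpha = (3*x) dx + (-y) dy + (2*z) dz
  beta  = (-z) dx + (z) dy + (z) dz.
alpha ∧ beta = (z*(3*x - y)) dx ∧ dy + (z*(3*x + 2*z)) dx ∧ dz + (-z*(y + 2*z)) dy ∧ dz

Distribute the wedge, using dx_i ∧ dx_j = -dx_j ∧ dx_i and dx_i ∧ dx_i = 0. For each pair (i, j) with i < j, the coefficient of dx_i ∧ dx_j in alpha ∧ beta is (alpha_i * beta_j - alpha_j * beta_i). Collecting: alpha ∧ beta = (z*(3*x - y)) dx ∧ dy + (z*(3*x + 2*z)) dx ∧ dz + (-z*(y + 2*z)) dy ∧ dz.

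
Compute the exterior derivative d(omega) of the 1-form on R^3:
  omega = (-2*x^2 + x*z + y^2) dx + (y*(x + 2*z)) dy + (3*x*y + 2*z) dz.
d(omega) = (-y) dx ∧ dy + (-x + 3*y) dx ∧ dz + (3*x - 2*y) dy ∧ dz

For a 1-form omega = sum_i f_i dx_i, the exterior derivative is
  d(omega) = sum_{i < j} (∂f_j/∂x_i - ∂f_i/∂x_j) dx_i ∧ dx_j.
  coefficient of dx ∧ dy: ∂f_2/∂x - ∂f_1/∂y = ∂(y*(x + 2*z))/∂x - ∂(-2*x^2 + x*z + y^2)/∂y = -y
  coefficient of dx ∧ dz: ∂f_3/∂x - ∂f_1/∂z = ∂(3*x*y + 2*z)/∂x - ∂(-2*x^2 + x*z + y^2)/∂z = -x + 3*y
  coefficient of dy ∧ dz: ∂f_3/∂y - ∂f_2/∂z = ∂(3*x*y + 2*z)/∂y - ∂(y*(x + 2*z))/∂z = 3*x - 2*y
Assembling: d(omega) = (-y) dx ∧ dy + (-x + 3*y) dx ∧ dz + (3*x - 2*y) dy ∧ dz.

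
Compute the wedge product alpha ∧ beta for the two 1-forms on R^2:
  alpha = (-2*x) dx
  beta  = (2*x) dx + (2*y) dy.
alpha ∧ beta = (-4*x*y) dx ∧ dy

Distribute the wedge, using dx_i ∧ dx_j = -dx_j ∧ dx_i and dx_i ∧ dx_i = 0. For each pair (i, j) with i < j, the coefficient of dx_i ∧ dx_j in alpha ∧ beta is (alpha_i * beta_j - alpha_j * beta_i). Collecting: alpha ∧ beta = (-4*x*y) dx ∧ dy.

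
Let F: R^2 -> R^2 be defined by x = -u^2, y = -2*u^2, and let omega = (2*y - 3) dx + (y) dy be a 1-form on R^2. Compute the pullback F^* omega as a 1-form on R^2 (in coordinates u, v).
F^* omega = (16*u^3 + 6*u) du

Using F^*(f dg) = (f ∘ F) d(g ∘ F), substitute each coordinate x_i by F_i(u, v) in f_i, and replace dx_i by d F_i = (∂F_i/∂u) du + (∂F_i/∂v) dv.
  For the x component: f_1(F) = -4*u^2 - 3; d F_1 = (-2*u) du + (0) dv
  For the y component: f_2(F) = -2*u^2; d F_2 = (-4*u) du + (0) dv
Combining and collecting du, dv coefficients:
  coeff of du: 16*u^3 + 6*u
  coeff of dv: 0
F^* omega = (16*u^3 + 6*u) du.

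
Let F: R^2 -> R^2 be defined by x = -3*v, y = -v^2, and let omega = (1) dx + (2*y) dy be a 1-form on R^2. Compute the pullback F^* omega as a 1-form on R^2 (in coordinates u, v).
F^* omega = (4*v^3 - 3) dv

Using F^*(f dg) = (f ∘ F) d(g ∘ F), substitute each coordinate x_i by F_i(u, v) in f_i, and replace dx_i by d F_i = (∂F_i/∂u) du + (∂F_i/∂v) dv.
  For the x component: f_1(F) = 1; d F_1 = (0) du + (-3) dv
  For the y component: f_2(F) = -2*v^2; d F_2 = (0) du + (-2*v) dv
Combining and collecting du, dv coefficients:
  coeff of du: 0
  coeff of dv: 4*v^3 - 3
F^* omega = (4*v^3 - 3) dv.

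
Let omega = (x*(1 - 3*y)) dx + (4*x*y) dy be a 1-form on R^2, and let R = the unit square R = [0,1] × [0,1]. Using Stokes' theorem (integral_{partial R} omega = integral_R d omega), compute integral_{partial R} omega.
integral_(partial R) omega = 7/2

Stokes: integral_partial_R omega = integral_R d omega with d omega = (∂Q/∂x - ∂P/∂y) dx ∧ dy.
  ∂Q/∂x = 4*y
  ∂P/∂y = -3*x
  integrand = ∂Q/∂x - ∂P/∂y = 3*x + 4*y.
Integrating over R: integral_0^1 integral_0^1 (3*x + 4*y) dx dy = 7/2.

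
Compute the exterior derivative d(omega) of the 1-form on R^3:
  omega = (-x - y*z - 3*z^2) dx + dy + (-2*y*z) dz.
d(omega) = (z) dx ∧ dy + (y + 6*z) dx ∧ dz + (-2*z) dy ∧ dz

For a 1-form omega = sum_i f_i dx_i, the exterior derivative is
  d(omega) = sum_{i < j} (∂f_j/∂x_i - ∂f_i/∂x_j) dx_i ∧ dx_j.
  coefficient of dx ∧ dy: ∂f_2/∂x - ∂f_1/∂y = ∂(1)/∂x - ∂(-x - y*z - 3*z^2)/∂y = z
  coefficient of dx ∧ dz: ∂f_3/∂x - ∂f_1/∂z = ∂(-2*y*z)/∂x - ∂(-x - y*z - 3*z^2)/∂z = y + 6*z
  coefficient of dy ∧ dz: ∂f_3/∂y - ∂f_2/∂z = ∂(-2*y*z)/∂y - ∂(1)/∂z = -2*z
Assembling: d(omega) = (z) dx ∧ dy + (y + 6*z) dx ∧ dz + (-2*z) dy ∧ dz.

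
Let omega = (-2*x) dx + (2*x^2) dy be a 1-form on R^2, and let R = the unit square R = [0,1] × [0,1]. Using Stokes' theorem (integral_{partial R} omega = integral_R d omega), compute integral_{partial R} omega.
integral_(partial R) omega = 2

Stokes: integral_partial_R omega = integral_R d omega with d omega = (∂Q/∂x - ∂P/∂y) dx ∧ dy.
  ∂Q/∂x = 4*x
  ∂P/∂y = 0
  integrand = ∂Q/∂x - ∂P/∂y = 4*x.
Integrating over R: integral_0^1 integral_0^1 (4*x) dx dy = 2.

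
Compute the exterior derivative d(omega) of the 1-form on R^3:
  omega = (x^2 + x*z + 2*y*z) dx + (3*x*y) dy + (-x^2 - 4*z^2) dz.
d(omega) = (3*y - 2*z) dx ∧ dy + (-3*x - 2*y) dx ∧ dz

For a 1-form omega = sum_i f_i dx_i, the exterior derivative is
  d(omega) = sum_{i < j} (∂f_j/∂x_i - ∂f_i/∂x_j) dx_i ∧ dx_j.
  coefficient of dx ∧ dy: ∂f_2/∂x - ∂f_1/∂y = ∂(3*x*y)/∂x - ∂(x^2 + x*z + 2*y*z)/∂y = 3*y - 2*z
  coefficient of dx ∧ dz: ∂f_3/∂x - ∂f_1/∂z = ∂(-x^2 - 4*z^2)/∂x - ∂(x^2 + x*z + 2*y*z)/∂z = -3*x - 2*y
Assembling: d(omega) = (3*y - 2*z) dx ∧ dy + (-3*x - 2*y) dx ∧ dz.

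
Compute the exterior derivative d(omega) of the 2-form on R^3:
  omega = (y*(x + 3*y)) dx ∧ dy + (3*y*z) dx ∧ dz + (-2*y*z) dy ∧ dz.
d(omega) = (-3*z) dx ∧ dy ∧ dz

For a 2-form omega = sum_{i<j} g_{ij} dx_i ∧ dx_j, the exterior derivative is
  d(omega) = sum_{i<j} d(g_{ij}) ∧ dx_i ∧ dx_j = sum_{i<j, k} (∂g_{ij}/∂x_k) dx_k ∧ dx_i ∧ dx_j.
Expand each term, using dx_k ∧ dx_i ∧ dx_j = sgn(permutation) dx_{(a)} ∧ dx_{(b)} ∧ dx_{(c)} with (a < b < c) sorted:
  d(3*y*z) includes (∂/∂y)(3*y*z) dy = (3*z) dy, which multiplied by dx ∧ dz gives (-3*z) dx ∧ dy ∧ dz
Collecting like 3-forms: d(omega) = (-3*z) dx ∧ dy ∧ dz.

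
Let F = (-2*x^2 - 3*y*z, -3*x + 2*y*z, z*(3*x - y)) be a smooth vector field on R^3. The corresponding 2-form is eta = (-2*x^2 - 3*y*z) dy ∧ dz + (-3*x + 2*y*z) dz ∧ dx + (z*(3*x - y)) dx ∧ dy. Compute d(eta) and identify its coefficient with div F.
d(eta) = (-x - y + 2*z) dx ∧ dy ∧ dz; div F = -x - y + 2*z

For a 2-form in R^3 of the form above, applying d gives a 3-form with coefficient ∂P/∂x + ∂Q/∂y + ∂R/∂z:
  ∂P/∂x = -4*x
  ∂Q/∂y = 2*z
  ∂R/∂z = 3*x - y
Sum = -x - y + 2*z, which is exactly div F.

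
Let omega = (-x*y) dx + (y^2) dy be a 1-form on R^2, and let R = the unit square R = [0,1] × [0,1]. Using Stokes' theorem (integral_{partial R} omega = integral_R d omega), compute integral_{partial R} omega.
integral_(partial R) omega = 1/2

Stokes: integral_partial_R omega = integral_R d omega with d omega = (∂Q/∂x - ∂P/∂y) dx ∧ dy.
  ∂Q/∂x = 0
  ∂P/∂y = -x
  integrand = ∂Q/∂x - ∂P/∂y = x.
Integrating over R: integral_0^1 integral_0^1 (x) dx dy = 1/2.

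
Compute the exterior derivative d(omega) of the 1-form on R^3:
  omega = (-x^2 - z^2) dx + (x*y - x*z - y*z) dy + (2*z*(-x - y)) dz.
d(omega) = (y - z) dx ∧ dy + (x + y - 2*z) dy ∧ dz

For a 1-form omega = sum_i f_i dx_i, the exterior derivative is
  d(omega) = sum_{i < j} (∂f_j/∂x_i - ∂f_i/∂x_j) dx_i ∧ dx_j.
  coefficient of dx ∧ dy: ∂f_2/∂x - ∂f_1/∂y = ∂(x*y - x*z - y*z)/∂x - ∂(-x^2 - z^2)/∂y = y - z
  coefficient of dy ∧ dz: ∂f_3/∂y - ∂f_2/∂z = ∂(2*z*(-x - y))/∂y - ∂(x*y - x*z - y*z)/∂z = x + y - 2*z
Assembling: d(omega) = (y - z) dx ∧ dy + (x + y - 2*z) dy ∧ dz.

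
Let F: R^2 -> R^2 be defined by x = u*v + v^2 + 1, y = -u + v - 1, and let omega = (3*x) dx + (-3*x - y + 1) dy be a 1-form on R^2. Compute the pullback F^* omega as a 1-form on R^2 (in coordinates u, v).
F^* omega = (3*u*v^2 + 3*u*v - u + 3*v^3 + 3*v^2 + 4*v + 1) du + (3*u^2*v + 9*u*v^2 - 3*u*v + 4*u + 6*v^3 - 3*v^2 + 5*v - 1) dv

Using F^*(f dg) = (f ∘ F) d(g ∘ F), substitute each coordinate x_i by F_i(u, v) in f_i, and replace dx_i by d F_i = (∂F_i/∂u) du + (∂F_i/∂v) dv.
  For the x component: f_1(F) = 3*u*v + 3*v^2 + 3; d F_1 = (v) du + (u + 2*v) dv
  For the y component: f_2(F) = -3*u*v + u - 3*v^2 - v - 1; d F_2 = (-1) du + (1) dv
Combining and collecting du, dv coefficients:
  coeff of du: 3*u*v^2 + 3*u*v - u + 3*v^3 + 3*v^2 + 4*v + 1
  coeff of dv: 3*u^2*v + 9*u*v^2 - 3*u*v + 4*u + 6*v^3 - 3*v^2 + 5*v - 1
F^* omega = (3*u*v^2 + 3*u*v - u + 3*v^3 + 3*v^2 + 4*v + 1) du + (3*u^2*v + 9*u*v^2 - 3*u*v + 4*u + 6*v^3 - 3*v^2 + 5*v - 1) dv.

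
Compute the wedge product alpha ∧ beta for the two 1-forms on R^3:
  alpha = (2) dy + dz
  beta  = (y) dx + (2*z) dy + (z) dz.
alpha ∧ beta = (-2*y) dx ∧ dy + (-y) dx ∧ dz

Distribute the wedge, using dx_i ∧ dx_j = -dx_j ∧ dx_i and dx_i ∧ dx_i = 0. For each pair (i, j) with i < j, the coefficient of dx_i ∧ dx_j in alpha ∧ beta is (alpha_i * beta_j - alpha_j * beta_i). Collecting: alpha ∧ beta = (-2*y) dx ∧ dy + (-y) dx ∧ dz.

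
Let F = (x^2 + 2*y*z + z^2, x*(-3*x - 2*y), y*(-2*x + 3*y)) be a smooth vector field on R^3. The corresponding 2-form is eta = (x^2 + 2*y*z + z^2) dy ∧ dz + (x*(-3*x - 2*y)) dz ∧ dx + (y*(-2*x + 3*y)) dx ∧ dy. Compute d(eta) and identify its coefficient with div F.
d(eta) = (0) dx ∧ dy ∧ dz; div F = 0

For a 2-form in R^3 of the form above, applying d gives a 3-form with coefficient ∂P/∂x + ∂Q/∂y + ∂R/∂z:
  ∂P/∂x = 2*x
  ∂Q/∂y = -2*x
  ∂R/∂z = 0
Sum = 0, which is exactly div F.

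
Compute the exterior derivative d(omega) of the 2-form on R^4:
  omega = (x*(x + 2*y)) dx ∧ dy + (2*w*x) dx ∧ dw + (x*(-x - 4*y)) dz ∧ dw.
d(omega) = (-2*x - 4*y) dx ∧ dz ∧ dw + (-4*x) dy ∧ dz ∧ dw

For a 2-form omega = sum_{i<j} g_{ij} dx_i ∧ dx_j, the exterior derivative is
  d(omega) = sum_{i<j} d(g_{ij}) ∧ dx_i ∧ dx_j = sum_{i<j, k} (∂g_{ij}/∂x_k) dx_k ∧ dx_i ∧ dx_j.
Expand each term, using dx_k ∧ dx_i ∧ dx_j = sgn(permutation) dx_{(a)} ∧ dx_{(b)} ∧ dx_{(c)} with (a < b < c) sorted:
  d(x*(-x - 4*y)) includes (∂/∂x)(x*(-x - 4*y)) dx = (-2*x - 4*y) dx, which multiplied by dz ∧ dw gives (-2*x - 4*y) dx ∧ dz ∧ dw
  d(x*(-x - 4*y)) includes (∂/∂y)(x*(-x - 4*y)) dy = (-4*x) dy, which multiplied by dz ∧ dw gives (-4*x) dy ∧ dz ∧ dw
Collecting like 3-forms: d(omega) = (-2*x - 4*y) dx ∧ dz ∧ dw + (-4*x) dy ∧ dz ∧ dw.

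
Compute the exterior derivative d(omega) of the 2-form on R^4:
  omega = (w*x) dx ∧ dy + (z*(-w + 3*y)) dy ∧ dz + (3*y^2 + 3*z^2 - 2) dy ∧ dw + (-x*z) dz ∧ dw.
d(omega) = (x) dx ∧ dy ∧ dw + (-7*z) dy ∧ dz ∧ dw + (-z) dx ∧ dz ∧ dw

For a 2-form omega = sum_{i<j} g_{ij} dx_i ∧ dx_j, the exterior derivative is
  d(omega) = sum_{i<j} d(g_{ij}) ∧ dx_i ∧ dx_j = sum_{i<j, k} (∂g_{ij}/∂x_k) dx_k ∧ dx_i ∧ dx_j.
Expand each term, using dx_k ∧ dx_i ∧ dx_j = sgn(permutation) dx_{(a)} ∧ dx_{(b)} ∧ dx_{(c)} with (a < b < c) sorted:
  d(w*x) includes (∂/∂w)(w*x) dw = (x) dw, which multiplied by dx ∧ dy gives (x) dx ∧ dy ∧ dw
  d(z*(-w + 3*y)) includes (∂/∂w)(z*(-w + 3*y)) dw = (-z) dw, which multiplied by dy ∧ dz gives (-z) dy ∧ dz ∧ dw
  d(3*y^2 + 3*z^2 - 2) includes (∂/∂z)(3*y^2 + 3*z^2 - 2) dz = (6*z) dz, which multiplied by dy ∧ dw gives (-6*z) dy ∧ dz ∧ dw
  d(-x*z) includes (∂/∂x)(-x*z) dx = (-z) dx, which multiplied by dz ∧ dw gives (-z) dx ∧ dz ∧ dw
Collecting like 3-forms: d(omega) = (x) dx ∧ dy ∧ dw + (-7*z) dy ∧ dz ∧ dw + (-z) dx ∧ dz ∧ dw.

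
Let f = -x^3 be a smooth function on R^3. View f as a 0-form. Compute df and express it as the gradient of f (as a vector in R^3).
df = (-3*x^2) dx + (0) dy + (0) dz; grad f = (-3*x^2, 0, 0)

For a 0-form f, d f = (∂f/∂x) dx + (∂f/∂y) dy + (∂f/∂z) dz. The components of the vector representation are exactly the entries of grad f in Cartesian coordinates:
  ∂f/∂x = -3*x^2
  ∂f/∂y = 0
  ∂f/∂z = 0.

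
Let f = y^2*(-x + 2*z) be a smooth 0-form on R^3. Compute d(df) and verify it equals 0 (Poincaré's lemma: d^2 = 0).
d(df) = 0

Step 1: df = sum_i (∂f/∂x_i) dx_i = (-y^2) dx + (2*y*(-x + 2*z)) dy + (2*y^2) dz.
Step 2: Apply d again. Using the 1-form formula, the coefficient of dx ∧ dy in d(df) is ∂^2 f/∂x ∂y - ∂^2 f/∂y ∂x = (-2*y) - (-2*y) = 0 (equality of mixed partials for smooth f).
Similarly for dx ∧ dz and dy ∧ dz — all coefficients vanish. So d(df) = 0.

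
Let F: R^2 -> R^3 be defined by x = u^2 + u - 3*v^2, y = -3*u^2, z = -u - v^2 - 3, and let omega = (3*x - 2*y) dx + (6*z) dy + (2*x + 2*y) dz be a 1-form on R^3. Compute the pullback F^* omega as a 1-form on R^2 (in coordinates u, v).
F^* omega = (18*u^3 + 55*u^2 + 18*u*v^2 + 109*u - 3*v^2) du + (2*v*(-23*u^2 - 11*u + 33*v^2)) dv

Using F^*(f dg) = (f ∘ F) d(g ∘ F), substitute each coordinate x_i by F_i(u, v) in f_i, and replace dx_i by d F_i = (∂F_i/∂u) du + (∂F_i/∂v) dv.
  For the x component: f_1(F) = 9*u^2 + 3*u - 9*v^2; d F_1 = (2*u + 1) du + (-6*v) dv
  For the y component: f_2(F) = -6*u - 6*v^2 - 18; d F_2 = (-6*u) du + (0) dv
  For the z component: f_3(F) = -4*u^2 + 2*u - 6*v^2; d F_3 = (-1) du + (-2*v) dv
Combining and collecting du, dv coefficients:
  coeff of du: 18*u^3 + 55*u^2 + 18*u*v^2 + 109*u - 3*v^2
  coeff of dv: 2*v*(-23*u^2 - 11*u + 33*v^2)
F^* omega = (18*u^3 + 55*u^2 + 18*u*v^2 + 109*u - 3*v^2) du + (2*v*(-23*u^2 - 11*u + 33*v^2)) dv.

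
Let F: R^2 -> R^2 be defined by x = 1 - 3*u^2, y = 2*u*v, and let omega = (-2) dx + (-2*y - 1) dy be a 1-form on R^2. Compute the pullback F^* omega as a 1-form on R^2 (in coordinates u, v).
F^* omega = (-8*u*v^2 + 12*u - 2*v) du + (2*u*(-4*u*v - 1)) dv

Using F^*(f dg) = (f ∘ F) d(g ∘ F), substitute each coordinate x_i by F_i(u, v) in f_i, and replace dx_i by d F_i = (∂F_i/∂u) du + (∂F_i/∂v) dv.
  For the x component: f_1(F) = -2; d F_1 = (-6*u) du + (0) dv
  For the y component: f_2(F) = -4*u*v - 1; d F_2 = (2*v) du + (2*u) dv
Combining and collecting du, dv coefficients:
  coeff of du: -8*u*v^2 + 12*u - 2*v
  coeff of dv: 2*u*(-4*u*v - 1)
F^* omega = (-8*u*v^2 + 12*u - 2*v) du + (2*u*(-4*u*v - 1)) dv.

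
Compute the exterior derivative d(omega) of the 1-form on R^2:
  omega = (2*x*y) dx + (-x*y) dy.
d(omega) = (-2*x - y) dx ∧ dy

For a 1-form omega = sum_i f_i dx_i, the exterior derivative is
  d(omega) = sum_{i < j} (∂f_j/∂x_i - ∂f_i/∂x_j) dx_i ∧ dx_j.
  coefficient of dx ∧ dy: ∂f_2/∂x - ∂f_1/∂y = ∂(-x*y)/∂x - ∂(2*x*y)/∂y = -2*x - y
Assembling: d(omega) = (-2*x - y) dx ∧ dy.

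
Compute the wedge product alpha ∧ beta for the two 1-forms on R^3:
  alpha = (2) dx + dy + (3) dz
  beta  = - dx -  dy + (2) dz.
alpha ∧ beta = (-1) dx ∧ dy + (7) dx ∧ dz + (5) dy ∧ dz

Distribute the wedge, using dx_i ∧ dx_j = -dx_j ∧ dx_i and dx_i ∧ dx_i = 0. For each pair (i, j) with i < j, the coefficient of dx_i ∧ dx_j in alpha ∧ beta is (alpha_i * beta_j - alpha_j * beta_i). Collecting: alpha ∧ beta = (-1) dx ∧ dy + (7) dx ∧ dz + (5) dy ∧ dz.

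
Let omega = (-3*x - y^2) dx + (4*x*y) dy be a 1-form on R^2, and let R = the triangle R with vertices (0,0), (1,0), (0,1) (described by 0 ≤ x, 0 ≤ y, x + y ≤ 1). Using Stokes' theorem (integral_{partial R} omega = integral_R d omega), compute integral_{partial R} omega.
integral_(partial R) omega = 1

Stokes: integral_partial_R omega = integral_R d omega with d omega = (∂Q/∂x - ∂P/∂y) dx ∧ dy.
  ∂Q/∂x = 4*y
  ∂P/∂y = -2*y
  integrand = ∂Q/∂x - ∂P/∂y = 6*y.
Integrating over R: integral_0^1 integral_0^{1-x} (6*y) dy dx = 1.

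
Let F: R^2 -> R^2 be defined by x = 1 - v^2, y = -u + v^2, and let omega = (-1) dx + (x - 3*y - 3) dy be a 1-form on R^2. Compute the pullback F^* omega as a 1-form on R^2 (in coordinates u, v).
F^* omega = (-3*u + 4*v^2 + 2) du + (2*v*(3*u - 4*v^2 - 1)) dv

Using F^*(f dg) = (f ∘ F) d(g ∘ F), substitute each coordinate x_i by F_i(u, v) in f_i, and replace dx_i by d F_i = (∂F_i/∂u) du + (∂F_i/∂v) dv.
  For the x component: f_1(F) = -1; d F_1 = (0) du + (-2*v) dv
  For the y component: f_2(F) = 3*u - 4*v^2 - 2; d F_2 = (-1) du + (2*v) dv
Combining and collecting du, dv coefficients:
  coeff of du: -3*u + 4*v^2 + 2
  coeff of dv: 2*v*(3*u - 4*v^2 - 1)
F^* omega = (-3*u + 4*v^2 + 2) du + (2*v*(3*u - 4*v^2 - 1)) dv.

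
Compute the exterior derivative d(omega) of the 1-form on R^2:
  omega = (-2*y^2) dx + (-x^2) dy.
d(omega) = (-2*x + 4*y) dx ∧ dy

For a 1-form omega = sum_i f_i dx_i, the exterior derivative is
  d(omega) = sum_{i < j} (∂f_j/∂x_i - ∂f_i/∂x_j) dx_i ∧ dx_j.
  coefficient of dx ∧ dy: ∂f_2/∂x - ∂f_1/∂y = ∂(-x^2)/∂x - ∂(-2*y^2)/∂y = -2*x + 4*y
Assembling: d(omega) = (-2*x + 4*y) dx ∧ dy.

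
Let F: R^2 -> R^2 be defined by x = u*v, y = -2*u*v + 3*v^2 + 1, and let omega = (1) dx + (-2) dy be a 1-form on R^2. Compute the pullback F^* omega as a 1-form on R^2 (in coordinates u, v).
F^* omega = (5*v) du + (5*u - 12*v) dv

Using F^*(f dg) = (f ∘ F) d(g ∘ F), substitute each coordinate x_i by F_i(u, v) in f_i, and replace dx_i by d F_i = (∂F_i/∂u) du + (∂F_i/∂v) dv.
  For the x component: f_1(F) = 1; d F_1 = (v) du + (u) dv
  For the y component: f_2(F) = -2; d F_2 = (-2*v) du + (-2*u + 6*v) dv
Combining and collecting du, dv coefficients:
  coeff of du: 5*v
  coeff of dv: 5*u - 12*v
F^* omega = (5*v) du + (5*u - 12*v) dv.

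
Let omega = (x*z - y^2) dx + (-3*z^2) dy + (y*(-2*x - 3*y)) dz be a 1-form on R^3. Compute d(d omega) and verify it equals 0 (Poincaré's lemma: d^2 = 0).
d(d omega) = 0

Step 1: d omega = sum_{i<j} (∂f_j/∂x_i - ∂f_i/∂x_j) dx_i ∧ dx_j:
  coeff of dx ∧ dy: 2*y
  coeff of dx ∧ dz: -x - 2*y
  coeff of dy ∧ dz: -2*x - 6*y + 6*z
Step 2: Apply d again to each 2-form coefficient. The only possible 3-form in R^3 is dx ∧ dy ∧ dz, with coefficient
  ∂(coeff of dy∧dz)/∂x - ∂(coeff of dx∧dz)/∂y + ∂(coeff of dx∧dy)/∂z
  = ∂/∂x (-2*x - 6*y + 6*z) - ∂/∂y (-x - 2*y) + ∂/∂z (2*y).
Each of these terms simplifies to sums of mixed partials that cancel in pairs. The result is 0 (by equality of mixed partials for smooth functions — Schwarz / Clairaut).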